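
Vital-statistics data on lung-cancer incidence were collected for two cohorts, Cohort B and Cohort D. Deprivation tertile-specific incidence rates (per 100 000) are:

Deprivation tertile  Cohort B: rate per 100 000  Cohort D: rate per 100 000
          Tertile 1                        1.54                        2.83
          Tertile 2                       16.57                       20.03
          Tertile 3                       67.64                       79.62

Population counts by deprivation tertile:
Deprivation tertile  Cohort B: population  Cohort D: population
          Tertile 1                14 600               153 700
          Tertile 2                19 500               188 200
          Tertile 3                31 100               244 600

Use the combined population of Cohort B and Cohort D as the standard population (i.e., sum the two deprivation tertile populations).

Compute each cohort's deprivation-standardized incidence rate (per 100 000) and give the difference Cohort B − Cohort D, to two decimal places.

Combined standard total = 651 700; weights = 0.2582, 0.3187, 0.4230.
Cohort B: 0.2582×1.54 + 0.3187×16.57 + 0.4230×67.64 = 34.2936 per 100 000.
Cohort D: 0.2582×2.83 + 0.3187×20.03 + 0.4230×79.62 = 40.7975 per 100 000.
Difference = 34.2936 − 40.7975 = -6.5040.

-6.50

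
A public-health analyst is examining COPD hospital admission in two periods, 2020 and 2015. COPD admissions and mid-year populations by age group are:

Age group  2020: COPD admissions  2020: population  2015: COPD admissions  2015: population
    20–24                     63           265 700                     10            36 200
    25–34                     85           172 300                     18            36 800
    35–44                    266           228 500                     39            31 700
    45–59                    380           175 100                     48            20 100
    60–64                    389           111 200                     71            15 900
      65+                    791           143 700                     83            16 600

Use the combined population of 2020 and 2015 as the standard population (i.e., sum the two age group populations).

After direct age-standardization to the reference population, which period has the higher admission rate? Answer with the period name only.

2015

Age-specific rates per 10 000 for 2020: 2.37, 4.93, 11.64, 21.70, 34.98, 55.05.
For 2015: 2.76, 4.89, 12.30, 23.88, 44.65, 50.00.
Combined standard total = 1 253 800; weights = 0.2408, 0.1668, 0.2075, 0.1557, 0.1014, 0.1279.
2020: 0.2408×2.37 + 0.1668×4.93 + 0.2075×11.64 + 0.1557×21.70 + 0.1014×34.98 + 0.1279×55.05 = 17.7720 per 10 000.
2015: 0.2408×2.76 + 0.1668×4.89 + 0.2075×12.30 + 0.1557×23.88 + 0.1014×44.65 + 0.1279×50.00 = 18.6712 per 10 000.
The crude rates (18.00 vs 17.10) would put 2020 higher, but that reflects its age composition; once standardized to a common age structure, 2015 has the higher underlying rate.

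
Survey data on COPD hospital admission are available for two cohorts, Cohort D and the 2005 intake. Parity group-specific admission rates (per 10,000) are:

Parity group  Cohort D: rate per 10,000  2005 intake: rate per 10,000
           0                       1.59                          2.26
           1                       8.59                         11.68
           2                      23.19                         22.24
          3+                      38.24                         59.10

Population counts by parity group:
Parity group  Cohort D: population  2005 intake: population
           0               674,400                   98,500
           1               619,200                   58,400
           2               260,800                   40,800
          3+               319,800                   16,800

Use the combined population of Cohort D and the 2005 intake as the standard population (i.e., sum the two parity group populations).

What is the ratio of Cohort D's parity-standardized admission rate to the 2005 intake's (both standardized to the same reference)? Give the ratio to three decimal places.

Combined standard total = 2,088,700; weights = 0.3700, 0.3244, 0.1444, 0.1612.
Cohort D: 0.3700×1.59 + 0.3244×8.59 + 0.1444×23.19 + 0.1612×38.24 = 12.8861 per 10,000.
The 2005 intake: 0.3700×2.26 + 0.3244×11.68 + 0.1444×22.24 + 0.1612×59.10 = 17.3609 per 10,000.
Ratio = 12.8861 ÷ 17.3609 = 0.74225.

0.742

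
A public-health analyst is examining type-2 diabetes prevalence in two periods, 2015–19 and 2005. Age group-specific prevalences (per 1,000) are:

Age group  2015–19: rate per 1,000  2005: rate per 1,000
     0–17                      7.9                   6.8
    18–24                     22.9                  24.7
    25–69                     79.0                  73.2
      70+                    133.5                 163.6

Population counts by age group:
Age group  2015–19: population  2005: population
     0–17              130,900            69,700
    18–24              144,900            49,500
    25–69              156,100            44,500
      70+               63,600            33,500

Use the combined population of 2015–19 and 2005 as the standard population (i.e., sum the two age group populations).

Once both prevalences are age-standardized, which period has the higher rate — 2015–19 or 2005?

Combined standard total = 692,700; weights = 0.2896, 0.2806, 0.2896, 0.1402.
2015–19: 0.2896×7.9 + 0.2806×22.9 + 0.2896×79.0 + 0.1402×133.5 = 50.3057 per 1,000.
2005: 0.2896×6.8 + 0.2806×24.7 + 0.2896×73.2 + 0.1402×163.6 = 53.0320 per 1,000.

2005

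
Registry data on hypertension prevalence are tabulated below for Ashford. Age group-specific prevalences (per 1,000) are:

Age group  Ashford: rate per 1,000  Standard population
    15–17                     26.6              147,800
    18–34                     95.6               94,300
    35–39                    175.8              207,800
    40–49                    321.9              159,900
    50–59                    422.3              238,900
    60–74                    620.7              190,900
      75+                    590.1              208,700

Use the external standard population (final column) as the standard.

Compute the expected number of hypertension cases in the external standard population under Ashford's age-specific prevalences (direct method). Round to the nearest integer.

443483

Expected hypertension cases = Σ (standard pop × age-specific rate ÷ 1,000)
= 147,800×26.6/1,000 + 94,300×95.6/1,000 + 207,800×175.8/1,000 + 159,900×321.9/1,000 + 238,900×422.3/1,000 + 190,900×620.7/1,000 + 208,700×590.1/1,000
= 3931.48 + 9015.08 + 36531.24 + 51471.81 + 100887.47 + 118491.63 + 123153.87 = 443482.58.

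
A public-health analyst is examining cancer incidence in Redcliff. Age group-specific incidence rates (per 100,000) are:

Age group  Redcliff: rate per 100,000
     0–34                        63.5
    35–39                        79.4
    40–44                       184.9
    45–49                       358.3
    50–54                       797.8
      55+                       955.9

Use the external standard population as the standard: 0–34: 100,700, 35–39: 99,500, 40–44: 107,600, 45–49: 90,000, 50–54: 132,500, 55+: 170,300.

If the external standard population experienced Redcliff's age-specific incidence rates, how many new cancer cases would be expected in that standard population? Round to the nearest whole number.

3349

Expected new cancer cases = Σ (standard pop × age-specific rate ÷ 100,000)
= 100,700×63.5/100,000 + 99,500×79.4/100,000 + 107,600×184.9/100,000 + 90,000×358.3/100,000 + 132,500×797.8/100,000 + 170,300×955.9/100,000
= 63.94 + 79.00 + 198.95 + 322.47 + 1057.09 + 1627.90 = 3349.35.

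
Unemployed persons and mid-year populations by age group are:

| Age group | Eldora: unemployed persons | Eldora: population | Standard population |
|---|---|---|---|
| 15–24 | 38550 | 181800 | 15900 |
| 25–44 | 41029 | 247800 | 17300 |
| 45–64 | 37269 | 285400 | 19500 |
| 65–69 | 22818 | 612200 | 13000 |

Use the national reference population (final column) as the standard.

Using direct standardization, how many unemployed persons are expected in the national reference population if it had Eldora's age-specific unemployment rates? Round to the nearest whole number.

Age-specific rates per 1000 for Eldora: 212.046, 165.573, 130.585, 37.272.
Expected unemployed persons = Σ (standard pop × age-specific rate ÷ 1000)
= 15900×212.046/1000 + 17300×165.573/1000 + 19500×130.585/1000 + 13000×37.272/1000
= 3371.53 + 2864.41 + 2546.41 + 484.54 = 9266.90.

9267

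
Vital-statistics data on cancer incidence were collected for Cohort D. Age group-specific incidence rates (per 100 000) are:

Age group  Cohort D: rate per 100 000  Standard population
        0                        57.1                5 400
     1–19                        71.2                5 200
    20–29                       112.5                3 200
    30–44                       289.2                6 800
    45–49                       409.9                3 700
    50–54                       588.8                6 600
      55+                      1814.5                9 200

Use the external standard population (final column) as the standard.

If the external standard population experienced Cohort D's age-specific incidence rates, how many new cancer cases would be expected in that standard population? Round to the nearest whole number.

Expected new cancer cases = Σ (standard pop × age-specific rate ÷ 100 000)
= 5 400×57.1/100 000 + 5 200×71.2/100 000 + 3 200×112.5/100 000 + 6 800×289.2/100 000 + 3 700×409.9/100 000 + 6 600×588.8/100 000 + 9 200×1814.5/100 000
= 3.08 + 3.70 + 3.60 + 19.67 + 15.17 + 38.86 + 166.93 = 251.01.

251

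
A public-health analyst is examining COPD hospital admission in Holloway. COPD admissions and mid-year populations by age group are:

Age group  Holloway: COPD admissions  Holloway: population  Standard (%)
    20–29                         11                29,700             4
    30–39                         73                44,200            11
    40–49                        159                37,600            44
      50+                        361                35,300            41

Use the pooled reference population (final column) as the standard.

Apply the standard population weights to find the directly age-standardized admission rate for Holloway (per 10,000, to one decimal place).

Age-specific rates per 10,000 for Holloway: 3.70, 16.52, 42.29, 102.27.
Standard weights: 0.04, 0.11, 0.44, 0.41.
Standardized rate: 0.0400×3.70 + 0.1100×16.52 + 0.4400×42.29 + 0.4100×102.27 = 62.5005 per 10,000.

62.5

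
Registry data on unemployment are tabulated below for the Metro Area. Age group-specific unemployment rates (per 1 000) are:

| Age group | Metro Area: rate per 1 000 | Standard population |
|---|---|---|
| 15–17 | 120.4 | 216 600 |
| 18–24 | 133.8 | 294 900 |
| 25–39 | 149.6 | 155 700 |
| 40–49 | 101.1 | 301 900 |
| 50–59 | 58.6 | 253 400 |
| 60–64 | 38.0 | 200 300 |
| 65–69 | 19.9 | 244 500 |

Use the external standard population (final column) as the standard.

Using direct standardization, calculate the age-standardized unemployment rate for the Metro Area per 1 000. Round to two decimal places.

87.97

Standard total = 1 667 300; weights = 0.1299, 0.1769, 0.0934, 0.1811, 0.1520, 0.1201, 0.1466.
Standardized rate: 0.1299×120.4 + 0.1769×133.8 + 0.0934×149.6 + 0.1811×101.1 + 0.1520×58.6 + 0.1201×38.0 + 0.1466×19.9 = 87.9729 per 1 000.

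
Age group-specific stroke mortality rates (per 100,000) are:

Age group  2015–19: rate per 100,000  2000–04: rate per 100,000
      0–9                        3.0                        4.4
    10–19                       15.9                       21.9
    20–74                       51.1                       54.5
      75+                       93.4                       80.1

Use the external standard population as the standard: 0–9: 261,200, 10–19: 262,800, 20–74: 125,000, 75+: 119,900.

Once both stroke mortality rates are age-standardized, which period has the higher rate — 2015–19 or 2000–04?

Standard total = 768,900; weights = 0.3397, 0.3418, 0.1626, 0.1559.
2015–19: 0.3397×3.0 + 0.3418×15.9 + 0.1626×51.1 + 0.1559×93.4 = 29.3254 per 100,000.
2000–04: 0.3397×4.4 + 0.3418×21.9 + 0.1626×54.5 + 0.1559×80.1 = 30.3305 per 100,000.

2000–04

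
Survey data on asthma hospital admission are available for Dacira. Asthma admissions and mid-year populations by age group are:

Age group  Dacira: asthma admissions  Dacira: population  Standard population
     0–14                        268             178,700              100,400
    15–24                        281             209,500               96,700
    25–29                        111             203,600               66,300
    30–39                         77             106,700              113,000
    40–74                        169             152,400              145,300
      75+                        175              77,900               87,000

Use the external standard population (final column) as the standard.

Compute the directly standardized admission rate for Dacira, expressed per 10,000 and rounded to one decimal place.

12.4

Age-specific rates per 10,000 for Dacira: 15.00, 13.41, 5.45, 7.22, 11.09, 22.46.
Standard total = 608,700; weights = 0.1649, 0.1589, 0.1089, 0.1856, 0.2387, 0.1429.
Standardized rate: 0.1649×15.00 + 0.1589×13.41 + 0.1089×5.45 + 0.1856×7.22 + 0.2387×11.09 + 0.1429×22.46 = 12.3959 per 10,000.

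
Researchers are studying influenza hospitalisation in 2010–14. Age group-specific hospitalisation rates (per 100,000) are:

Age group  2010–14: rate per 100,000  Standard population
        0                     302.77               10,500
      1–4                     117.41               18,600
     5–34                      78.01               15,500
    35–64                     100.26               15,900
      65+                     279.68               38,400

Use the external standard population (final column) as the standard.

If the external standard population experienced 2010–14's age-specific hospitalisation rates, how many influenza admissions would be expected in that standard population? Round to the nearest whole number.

Expected influenza admissions = Σ (standard pop × age-specific rate ÷ 100,000)
= 10,500×302.77/100,000 + 18,600×117.41/100,000 + 15,500×78.01/100,000 + 15,900×100.26/100,000 + 38,400×279.68/100,000
= 31.79 + 21.84 + 12.09 + 15.94 + 107.40 = 189.06.

189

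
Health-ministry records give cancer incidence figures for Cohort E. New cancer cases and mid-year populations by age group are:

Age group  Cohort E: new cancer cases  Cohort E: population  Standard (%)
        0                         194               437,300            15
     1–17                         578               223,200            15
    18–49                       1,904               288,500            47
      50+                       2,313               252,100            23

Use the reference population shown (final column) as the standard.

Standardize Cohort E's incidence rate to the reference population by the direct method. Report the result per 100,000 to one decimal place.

Age-specific rates per 100,000 for Cohort E: 44.36, 258.96, 659.97, 917.49.
Standard weights: 0.15, 0.15, 0.47, 0.23.
Standardized rate: 0.1500×44.36 + 0.1500×258.96 + 0.4700×659.97 + 0.2300×917.49 = 566.7057 per 100,000.

566.7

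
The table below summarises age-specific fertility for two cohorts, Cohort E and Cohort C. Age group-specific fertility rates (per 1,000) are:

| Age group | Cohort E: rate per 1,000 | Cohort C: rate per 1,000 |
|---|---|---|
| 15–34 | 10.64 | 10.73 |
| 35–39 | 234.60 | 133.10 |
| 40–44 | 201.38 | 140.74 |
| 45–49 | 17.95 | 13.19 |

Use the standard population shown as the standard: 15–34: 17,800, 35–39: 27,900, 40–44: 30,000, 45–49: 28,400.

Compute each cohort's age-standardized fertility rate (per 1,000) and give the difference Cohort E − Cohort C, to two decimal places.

Standard total = 104,100; weights = 0.1710, 0.2680, 0.2882, 0.2728.
Cohort E: 0.1710×10.64 + 0.2680×234.60 + 0.2882×201.38 + 0.2728×17.95 = 127.6264 per 1,000.
Cohort C: 0.1710×10.73 + 0.2680×133.10 + 0.2882×140.74 + 0.2728×13.19 = 81.6646 per 1,000.
Difference = 127.6264 − 81.6646 = 45.9619.

45.96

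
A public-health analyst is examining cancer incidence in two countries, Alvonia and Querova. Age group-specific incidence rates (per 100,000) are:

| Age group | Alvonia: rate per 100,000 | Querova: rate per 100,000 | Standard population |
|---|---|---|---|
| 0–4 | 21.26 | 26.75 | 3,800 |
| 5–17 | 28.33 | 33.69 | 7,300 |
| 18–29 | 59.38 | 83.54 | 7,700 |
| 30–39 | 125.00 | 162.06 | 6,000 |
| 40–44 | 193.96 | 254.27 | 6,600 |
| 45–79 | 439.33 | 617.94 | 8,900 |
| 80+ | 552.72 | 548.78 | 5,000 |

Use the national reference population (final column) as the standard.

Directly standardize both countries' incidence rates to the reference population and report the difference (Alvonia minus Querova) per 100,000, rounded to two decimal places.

Standard total = 45,300; weights = 0.0839, 0.1611, 0.1700, 0.1325, 0.1457, 0.1965, 0.1104.
Alvonia: 0.0839×21.26 + 0.1611×28.33 + 0.1700×59.38 + 0.1325×125.00 + 0.1457×193.96 + 0.1965×439.33 + 0.1104×552.72 = 208.5783 per 100,000.
Querova: 0.0839×26.75 + 0.1611×33.69 + 0.1700×83.54 + 0.1325×162.06 + 0.1457×254.27 + 0.1965×617.94 + 0.1104×548.78 = 262.3610 per 100,000.
Difference = 208.5783 − 262.3610 = -53.7827.

-53.78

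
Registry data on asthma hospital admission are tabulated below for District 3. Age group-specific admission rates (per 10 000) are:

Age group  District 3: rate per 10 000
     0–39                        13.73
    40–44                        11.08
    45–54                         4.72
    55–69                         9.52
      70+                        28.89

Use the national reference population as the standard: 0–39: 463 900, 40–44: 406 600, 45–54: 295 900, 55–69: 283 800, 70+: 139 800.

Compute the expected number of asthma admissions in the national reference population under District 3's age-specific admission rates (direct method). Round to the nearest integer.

Expected asthma admissions = Σ (standard pop × age-specific rate ÷ 10 000)
= 463 900×13.73/10 000 + 406 600×11.08/10 000 + 295 900×4.72/10 000 + 283 800×9.52/10 000 + 139 800×28.89/10 000
= 636.93 + 450.51 + 139.66 + 270.18 + 403.88 = 1901.17.

1901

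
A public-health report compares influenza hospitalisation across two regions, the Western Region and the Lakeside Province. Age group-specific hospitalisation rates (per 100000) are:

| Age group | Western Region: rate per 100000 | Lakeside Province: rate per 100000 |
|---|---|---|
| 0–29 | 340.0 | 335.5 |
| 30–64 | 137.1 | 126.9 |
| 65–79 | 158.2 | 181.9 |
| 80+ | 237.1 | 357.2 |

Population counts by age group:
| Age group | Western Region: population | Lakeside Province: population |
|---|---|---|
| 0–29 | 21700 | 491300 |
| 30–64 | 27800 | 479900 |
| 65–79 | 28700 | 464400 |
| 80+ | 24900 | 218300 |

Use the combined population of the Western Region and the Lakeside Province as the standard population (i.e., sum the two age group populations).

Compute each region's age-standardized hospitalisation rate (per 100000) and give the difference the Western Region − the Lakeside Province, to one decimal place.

Combined standard total = 1757000; weights = 0.2920, 0.2890, 0.2806, 0.1384.
The Western Region: 0.2920×340.0 + 0.2890×137.1 + 0.2806×158.2 + 0.1384×237.1 = 216.1052 per 100000.
The Lakeside Province: 0.2920×335.5 + 0.2890×126.9 + 0.2806×181.9 + 0.1384×357.2 = 235.1193 per 100000.
Difference = 216.1052 − 235.1193 = -19.0141.

-19.0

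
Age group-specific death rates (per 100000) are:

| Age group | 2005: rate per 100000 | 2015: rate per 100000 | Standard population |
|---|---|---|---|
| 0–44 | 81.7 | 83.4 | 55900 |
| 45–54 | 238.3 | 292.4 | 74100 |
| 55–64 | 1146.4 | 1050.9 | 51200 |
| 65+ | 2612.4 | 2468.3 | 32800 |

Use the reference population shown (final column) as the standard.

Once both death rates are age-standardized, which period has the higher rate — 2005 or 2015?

2005

Standard total = 214000; weights = 0.2612, 0.3463, 0.2393, 0.1533.
2005: 0.2612×81.7 + 0.3463×238.3 + 0.2393×1146.4 + 0.1533×2612.4 = 778.5395 per 100000.
2015: 0.2612×83.4 + 0.3463×292.4 + 0.2393×1050.9 + 0.1533×2468.3 = 752.7814 per 100000.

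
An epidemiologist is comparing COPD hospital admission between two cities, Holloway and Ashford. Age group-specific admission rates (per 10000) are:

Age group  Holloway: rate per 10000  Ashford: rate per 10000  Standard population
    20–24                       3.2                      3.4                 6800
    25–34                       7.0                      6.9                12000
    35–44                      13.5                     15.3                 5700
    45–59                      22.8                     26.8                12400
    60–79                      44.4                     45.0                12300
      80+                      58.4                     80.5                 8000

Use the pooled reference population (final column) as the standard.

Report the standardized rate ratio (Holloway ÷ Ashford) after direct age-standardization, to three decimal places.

0.858

Standard total = 57200; weights = 0.1189, 0.2098, 0.0997, 0.2168, 0.2150, 0.1399.
Holloway: 0.1189×3.2 + 0.2098×7.0 + 0.0997×13.5 + 0.2168×22.8 + 0.2150×44.4 + 0.1399×58.4 = 25.8523 per 10000.
Ashford: 0.1189×3.4 + 0.2098×6.9 + 0.0997×15.3 + 0.2168×26.8 + 0.2150×45.0 + 0.1399×80.5 = 30.1215 per 10000.
Ratio = 25.8523 ÷ 30.1215 = 0.85827.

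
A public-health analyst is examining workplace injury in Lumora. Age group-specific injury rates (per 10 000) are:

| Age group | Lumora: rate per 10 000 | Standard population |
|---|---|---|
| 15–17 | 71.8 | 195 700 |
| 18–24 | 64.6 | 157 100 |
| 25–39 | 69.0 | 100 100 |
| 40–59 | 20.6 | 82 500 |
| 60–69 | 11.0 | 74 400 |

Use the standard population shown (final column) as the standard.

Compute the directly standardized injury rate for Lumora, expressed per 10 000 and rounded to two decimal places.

Standard total = 609 800; weights = 0.3209, 0.2576, 0.1642, 0.1353, 0.1220.
Standardized rate: 0.3209×71.8 + 0.2576×64.6 + 0.1642×69.0 + 0.1353×20.6 + 0.1220×11.0 = 55.1406 per 10 000.

55.14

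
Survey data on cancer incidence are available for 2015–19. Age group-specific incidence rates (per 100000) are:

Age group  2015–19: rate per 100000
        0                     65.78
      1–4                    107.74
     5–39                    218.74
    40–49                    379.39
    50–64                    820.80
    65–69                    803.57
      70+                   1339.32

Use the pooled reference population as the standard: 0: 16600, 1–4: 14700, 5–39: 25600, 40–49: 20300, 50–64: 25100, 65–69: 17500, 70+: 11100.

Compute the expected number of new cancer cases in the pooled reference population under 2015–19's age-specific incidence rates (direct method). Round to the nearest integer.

655

Expected new cancer cases = Σ (standard pop × age-specific rate ÷ 100000)
= 16600×65.78/100000 + 14700×107.74/100000 + 25600×218.74/100000 + 20300×379.39/100000 + 25100×820.80/100000 + 17500×803.57/100000 + 11100×1339.32/100000
= 10.92 + 15.84 + 56.00 + 77.02 + 206.02 + 140.62 + 148.66 = 655.08.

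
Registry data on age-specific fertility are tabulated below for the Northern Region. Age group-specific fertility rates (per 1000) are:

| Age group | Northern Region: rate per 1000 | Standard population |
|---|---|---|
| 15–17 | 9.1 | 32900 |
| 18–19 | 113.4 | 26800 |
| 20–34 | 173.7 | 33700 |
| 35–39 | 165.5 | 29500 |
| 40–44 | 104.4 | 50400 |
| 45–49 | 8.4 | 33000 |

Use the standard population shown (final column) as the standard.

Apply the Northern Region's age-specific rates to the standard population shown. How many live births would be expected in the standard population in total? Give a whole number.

19613

Expected live births = Σ (standard pop × age-specific rate ÷ 1000)
= 32900×9.1/1000 + 26800×113.4/1000 + 33700×173.7/1000 + 29500×165.5/1000 + 50400×104.4/1000 + 33000×8.4/1000
= 299.39 + 3039.12 + 5853.69 + 4882.25 + 5261.76 + 277.20 = 19613.41.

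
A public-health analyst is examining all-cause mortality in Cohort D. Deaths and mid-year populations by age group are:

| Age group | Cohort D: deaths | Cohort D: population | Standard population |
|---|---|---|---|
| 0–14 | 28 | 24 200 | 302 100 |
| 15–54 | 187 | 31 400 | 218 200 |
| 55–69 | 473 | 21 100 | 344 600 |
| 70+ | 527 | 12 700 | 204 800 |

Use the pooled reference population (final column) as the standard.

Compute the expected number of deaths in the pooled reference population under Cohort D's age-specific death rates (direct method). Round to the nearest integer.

17872

Age-specific rates per 100 000 for Cohort D: 115.70, 595.54, 2241.71, 4149.61.
Expected deaths = Σ (standard pop × age-specific rate ÷ 100 000)
= 302 100×115.70/100 000 + 218 200×595.54/100 000 + 344 600×2241.71/100 000 + 204 800×4149.61/100 000
= 349.54 + 1299.47 + 7724.92 + 8498.39 = 17872.32.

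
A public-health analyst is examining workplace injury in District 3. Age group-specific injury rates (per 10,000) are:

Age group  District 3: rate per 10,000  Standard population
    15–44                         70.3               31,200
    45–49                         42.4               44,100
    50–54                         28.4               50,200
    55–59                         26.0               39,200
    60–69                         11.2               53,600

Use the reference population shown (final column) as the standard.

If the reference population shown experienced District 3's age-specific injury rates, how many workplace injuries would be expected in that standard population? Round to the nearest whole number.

Expected workplace injuries = Σ (standard pop × age-specific rate ÷ 10,000)
= 31,200×70.3/10,000 + 44,100×42.4/10,000 + 50,200×28.4/10,000 + 39,200×26.0/10,000 + 53,600×11.2/10,000
= 219.34 + 186.98 + 142.57 + 101.92 + 60.03 = 710.84.

711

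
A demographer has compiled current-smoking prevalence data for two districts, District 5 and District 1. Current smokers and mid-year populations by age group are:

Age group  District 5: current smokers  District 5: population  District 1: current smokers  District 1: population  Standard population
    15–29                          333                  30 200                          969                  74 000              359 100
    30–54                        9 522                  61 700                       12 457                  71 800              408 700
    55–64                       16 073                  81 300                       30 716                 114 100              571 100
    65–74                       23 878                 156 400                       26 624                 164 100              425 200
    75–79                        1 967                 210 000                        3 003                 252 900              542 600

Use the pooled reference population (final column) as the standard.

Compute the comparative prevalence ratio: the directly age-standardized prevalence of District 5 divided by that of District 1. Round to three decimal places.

Age-specific rates per 1 000 for District 5: 11.026, 154.327, 197.700, 152.673, 9.367.
For District 1: 13.095, 173.496, 269.202, 162.243, 11.874.
Standard total = 2 306 700; weights = 0.1557, 0.1772, 0.2476, 0.1843, 0.2352.
District 5: 0.1557×11.026 + 0.1772×154.327 + 0.2476×197.700 + 0.1843×152.673 + 0.2352×9.367 = 108.3532 per 1 000.
District 1: 0.1557×13.095 + 0.1772×173.496 + 0.2476×269.202 + 0.1843×162.243 + 0.2352×11.874 = 132.1282 per 1 000.
Ratio = 108.3532 ÷ 132.1282 = 0.82006.

0.820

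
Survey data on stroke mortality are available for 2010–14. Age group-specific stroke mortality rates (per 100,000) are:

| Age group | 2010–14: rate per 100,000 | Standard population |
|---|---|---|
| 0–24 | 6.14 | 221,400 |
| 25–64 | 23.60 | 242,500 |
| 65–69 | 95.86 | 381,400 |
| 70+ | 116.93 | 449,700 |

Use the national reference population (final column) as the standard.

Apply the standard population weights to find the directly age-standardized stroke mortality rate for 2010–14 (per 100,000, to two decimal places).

74.31

Standard total = 1,295,000; weights = 0.1710, 0.1873, 0.2945, 0.3473.
Standardized rate: 0.1710×6.14 + 0.1873×23.60 + 0.2945×95.86 + 0.3473×116.93 = 74.3064 per 100,000.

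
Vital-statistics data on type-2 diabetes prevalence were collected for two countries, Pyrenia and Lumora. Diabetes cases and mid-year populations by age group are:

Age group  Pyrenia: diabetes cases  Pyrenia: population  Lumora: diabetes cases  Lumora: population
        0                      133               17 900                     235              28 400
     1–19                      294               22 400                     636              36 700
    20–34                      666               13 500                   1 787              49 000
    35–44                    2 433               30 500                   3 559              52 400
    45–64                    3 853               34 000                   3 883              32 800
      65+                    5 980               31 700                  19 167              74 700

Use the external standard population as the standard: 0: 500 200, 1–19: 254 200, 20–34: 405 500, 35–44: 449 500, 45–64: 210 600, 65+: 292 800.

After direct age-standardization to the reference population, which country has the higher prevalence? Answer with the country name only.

Age-specific rates per 1 000 for Pyrenia: 7.430, 13.125, 49.333, 79.770, 113.324, 188.644.
For Lumora: 8.275, 17.330, 36.469, 67.920, 118.384, 256.586.
Standard total = 2 112 800; weights = 0.2367, 0.1203, 0.1919, 0.2128, 0.0997, 0.1386.
Pyrenia: 0.2367×7.430 + 0.1203×13.125 + 0.1919×49.333 + 0.2128×79.770 + 0.0997×113.324 + 0.1386×188.644 = 67.2166 per 1 000.
Lumora: 0.2367×8.275 + 0.1203×17.330 + 0.1919×36.469 + 0.2128×67.920 + 0.0997×118.384 + 0.1386×256.586 = 72.8525 per 1 000.

Lumora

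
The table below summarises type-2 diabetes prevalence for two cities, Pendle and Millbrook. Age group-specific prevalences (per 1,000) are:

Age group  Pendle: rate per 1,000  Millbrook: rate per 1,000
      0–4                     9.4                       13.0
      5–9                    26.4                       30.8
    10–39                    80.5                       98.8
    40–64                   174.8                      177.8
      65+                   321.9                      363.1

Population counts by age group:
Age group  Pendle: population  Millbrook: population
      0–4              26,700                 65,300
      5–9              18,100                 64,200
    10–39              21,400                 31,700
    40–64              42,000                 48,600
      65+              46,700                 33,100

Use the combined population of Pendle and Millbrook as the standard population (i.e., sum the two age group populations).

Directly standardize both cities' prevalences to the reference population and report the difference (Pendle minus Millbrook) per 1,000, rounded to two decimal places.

-13.13

Combined standard total = 397,800; weights = 0.2313, 0.2069, 0.1335, 0.2278, 0.2006.
Pendle: 0.2313×9.4 + 0.2069×26.4 + 0.1335×80.5 + 0.2278×174.8 + 0.2006×321.9 = 122.7666 per 1,000.
Millbrook: 0.2313×13.0 + 0.2069×30.8 + 0.1335×98.8 + 0.2278×177.8 + 0.2006×363.1 = 135.9004 per 1,000.
Difference = 122.7666 − 135.9004 = -13.1338.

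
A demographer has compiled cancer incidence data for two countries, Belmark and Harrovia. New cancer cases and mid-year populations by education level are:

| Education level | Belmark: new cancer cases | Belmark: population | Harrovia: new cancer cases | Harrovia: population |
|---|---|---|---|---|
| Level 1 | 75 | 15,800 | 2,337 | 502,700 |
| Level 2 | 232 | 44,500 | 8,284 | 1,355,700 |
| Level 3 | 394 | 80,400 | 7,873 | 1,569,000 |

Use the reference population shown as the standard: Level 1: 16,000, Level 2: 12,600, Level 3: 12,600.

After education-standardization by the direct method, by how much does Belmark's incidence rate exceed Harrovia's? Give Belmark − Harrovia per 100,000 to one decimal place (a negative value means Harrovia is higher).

Education-specific rates per 100,000 for Belmark: 474.68, 521.35, 490.05.
For Harrovia: 464.89, 611.05, 501.78.
Standard total = 41,200; weights = 0.3883, 0.3058, 0.3058.
Belmark: 0.3883×474.68 + 0.3058×521.35 + 0.3058×490.05 = 493.6542 per 100,000.
Harrovia: 0.3883×464.89 + 0.3058×611.05 + 0.3058×501.78 = 520.8724 per 100,000.
Difference = 493.6542 − 520.8724 = -27.2183.

-27.2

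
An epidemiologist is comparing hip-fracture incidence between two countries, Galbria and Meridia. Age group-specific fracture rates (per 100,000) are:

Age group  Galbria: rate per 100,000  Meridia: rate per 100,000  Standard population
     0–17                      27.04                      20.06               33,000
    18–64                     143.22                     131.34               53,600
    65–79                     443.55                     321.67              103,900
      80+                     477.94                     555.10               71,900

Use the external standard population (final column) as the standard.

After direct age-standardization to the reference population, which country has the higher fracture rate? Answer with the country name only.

Standard total = 262,400; weights = 0.1258, 0.2043, 0.3960, 0.2740.
Galbria: 0.1258×27.04 + 0.2043×143.22 + 0.3960×443.55 + 0.2740×477.94 = 339.2441 per 100,000.
Meridia: 0.1258×20.06 + 0.2043×131.34 + 0.3960×321.67 + 0.2740×555.10 = 308.8224 per 100,000.

Galbria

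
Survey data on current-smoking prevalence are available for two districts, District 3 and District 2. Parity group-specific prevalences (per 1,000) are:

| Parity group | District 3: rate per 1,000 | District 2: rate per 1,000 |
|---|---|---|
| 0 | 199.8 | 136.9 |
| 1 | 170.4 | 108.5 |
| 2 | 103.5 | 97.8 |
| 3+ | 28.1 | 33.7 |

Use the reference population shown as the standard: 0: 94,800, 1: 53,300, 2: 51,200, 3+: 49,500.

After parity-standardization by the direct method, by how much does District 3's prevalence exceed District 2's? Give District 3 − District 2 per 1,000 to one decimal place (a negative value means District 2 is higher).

Standard total = 248,800; weights = 0.3810, 0.2142, 0.2058, 0.1990.
District 3: 0.3810×199.8 + 0.2142×170.4 + 0.2058×103.5 + 0.1990×28.1 = 139.5238 per 1,000.
District 2: 0.3810×136.9 + 0.2142×108.5 + 0.2058×97.8 + 0.1990×33.7 = 102.2375 per 1,000.
Difference = 139.5238 − 102.2375 = 37.2863.

37.3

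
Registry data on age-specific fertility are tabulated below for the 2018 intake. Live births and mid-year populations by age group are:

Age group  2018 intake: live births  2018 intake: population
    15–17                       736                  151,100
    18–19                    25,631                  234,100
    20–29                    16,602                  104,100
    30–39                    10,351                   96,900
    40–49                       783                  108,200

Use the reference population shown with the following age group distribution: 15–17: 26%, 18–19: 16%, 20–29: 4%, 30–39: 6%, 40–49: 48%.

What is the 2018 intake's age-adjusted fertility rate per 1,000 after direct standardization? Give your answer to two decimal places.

35.05

Age-specific rates per 1,000 for the 2018 intake: 4.871, 109.487, 159.481, 106.821, 7.237.
Standard weights: 0.26, 0.16, 0.04, 0.06, 0.48.
Standardized rate: 0.2600×4.871 + 0.1600×109.487 + 0.0400×159.481 + 0.0600×106.821 + 0.4800×7.237 = 35.0465 per 1,000.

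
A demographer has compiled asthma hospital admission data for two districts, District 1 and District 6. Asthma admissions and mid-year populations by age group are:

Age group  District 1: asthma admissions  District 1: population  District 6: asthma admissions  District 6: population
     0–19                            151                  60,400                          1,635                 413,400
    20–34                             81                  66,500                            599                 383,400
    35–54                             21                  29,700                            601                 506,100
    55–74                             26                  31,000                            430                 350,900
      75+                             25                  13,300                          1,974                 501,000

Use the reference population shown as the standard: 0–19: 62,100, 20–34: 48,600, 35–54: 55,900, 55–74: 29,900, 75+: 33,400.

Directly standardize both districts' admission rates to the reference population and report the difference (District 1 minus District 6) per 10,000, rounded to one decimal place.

Age-specific rates per 10,000 for District 1: 25.00, 12.18, 7.07, 8.39, 18.80.
For District 6: 39.55, 15.62, 11.88, 12.25, 39.40.
Standard total = 229,900; weights = 0.2701, 0.2114, 0.2431, 0.1301, 0.1453.
District 1: 0.2701×25.00 + 0.2114×12.18 + 0.2431×7.07 + 0.1301×8.39 + 0.1453×18.80 = 14.8687 per 10,000.
District 6: 0.2701×39.55 + 0.2114×15.62 + 0.2431×11.88 + 0.1301×12.25 + 0.1453×39.40 = 24.1913 per 10,000.
Difference = 14.8687 − 24.1913 = -9.3226.

-9.3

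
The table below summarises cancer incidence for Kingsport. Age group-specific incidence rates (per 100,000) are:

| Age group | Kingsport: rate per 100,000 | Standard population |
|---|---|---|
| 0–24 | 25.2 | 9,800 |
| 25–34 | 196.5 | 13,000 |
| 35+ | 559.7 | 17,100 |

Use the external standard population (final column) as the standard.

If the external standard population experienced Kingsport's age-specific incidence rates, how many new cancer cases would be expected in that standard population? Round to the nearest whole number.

124

Expected new cancer cases = Σ (standard pop × age-specific rate ÷ 100,000)
= 9,800×25.2/100,000 + 13,000×196.5/100,000 + 17,100×559.7/100,000
= 2.47 + 25.55 + 95.71 = 123.72.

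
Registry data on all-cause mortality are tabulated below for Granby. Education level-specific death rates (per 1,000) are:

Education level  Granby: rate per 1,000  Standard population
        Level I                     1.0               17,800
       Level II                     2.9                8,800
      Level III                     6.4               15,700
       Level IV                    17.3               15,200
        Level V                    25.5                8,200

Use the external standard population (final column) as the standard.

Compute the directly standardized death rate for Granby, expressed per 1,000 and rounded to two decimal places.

Standard total = 65,700; weights = 0.2709, 0.1339, 0.2390, 0.2314, 0.1248.
Standardized rate: 0.2709×1.0 + 0.1339×2.9 + 0.2390×6.4 + 0.2314×17.3 + 0.1248×25.5 = 9.3738 per 1,000.

9.37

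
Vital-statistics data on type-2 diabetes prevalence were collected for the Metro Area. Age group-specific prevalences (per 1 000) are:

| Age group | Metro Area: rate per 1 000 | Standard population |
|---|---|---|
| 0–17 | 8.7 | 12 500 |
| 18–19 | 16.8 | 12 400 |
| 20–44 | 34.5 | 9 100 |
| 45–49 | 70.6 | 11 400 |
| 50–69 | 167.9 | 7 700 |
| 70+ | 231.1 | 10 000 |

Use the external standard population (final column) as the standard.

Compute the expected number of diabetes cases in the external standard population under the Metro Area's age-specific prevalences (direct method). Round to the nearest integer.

Expected diabetes cases = Σ (standard pop × age-specific rate ÷ 1 000)
= 12 500×8.7/1 000 + 12 400×16.8/1 000 + 9 100×34.5/1 000 + 11 400×70.6/1 000 + 7 700×167.9/1 000 + 10 000×231.1/1 000
= 108.75 + 208.32 + 313.95 + 804.84 + 1292.83 + 2311.00 = 5039.69.

5040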